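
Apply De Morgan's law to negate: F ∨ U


De Morgan's law: ¬(P ∨ Q) ≡ ¬P ∧ ¬Q
¬(F ∨ U) = ¬F ∧ ¬U

¬F ∧ ¬U


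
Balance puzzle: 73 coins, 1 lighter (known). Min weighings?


Each weighing has 3 outcomes (left heavy / balance / right heavy), so k weighings distinguish at most 3^k cases; splitting into three near-equal groups achieves this.
Need 3^k ≥ 73: 3^3 = 27 < 73 ≤ 3^4 = 81
k = ⌈log₃(73)⌉ = 4

4


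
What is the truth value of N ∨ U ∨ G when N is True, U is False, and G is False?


N = True, U = False, G = False
Step 1: N ∨ U = True OR False = True
Step 2: True ∨ G = True OR False = True
OR is true when at least one operand is true.

True


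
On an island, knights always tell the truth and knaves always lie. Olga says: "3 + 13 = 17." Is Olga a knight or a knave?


Statement: "3 + 13 = 17."
Actual: 3 + 13 = 16
Claimed: 17
Statement is FALSE → Olga lies → Knave

Knave


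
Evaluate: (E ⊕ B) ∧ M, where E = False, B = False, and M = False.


E = False, B = False, M = False
Step 1: E ⊕ B = False XOR False = False
Step 2: False ∧ M = False AND False = False
XOR true when exactly one of E,B is true; then AND with M.

False


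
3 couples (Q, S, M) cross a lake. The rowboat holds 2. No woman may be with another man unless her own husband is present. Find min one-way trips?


Label couples Q, S, M (H = husband, W = wife).
Counting alone: 6 people, the rowboat carries 2 and someone must bring it back, so each round trip nets at most +1 on the far side until the last crossing → at least 9 trips. The jealousy constraint makes 9 impossible; the shortest valid schedule has 11:
1. WQ+WS →  (far: WQ,WS; near: HQ,HS,HM,WM)
2. WQ ←       (far: WS; near: HQ,HS,HM,WQ,WM)
3. WQ+WM →  (far: WQ,WS,WM; near: HQ,HS,HM)
4. WQ ←       (far: WS,WM; near: HQ,HS,HM,WQ)
5. HS+HM →  (far: HS,WS,HM,WM; near: HQ,WQ)
6. HS+WS ←  (far: HM,WM; near: HQ,WQ,HS,WS)
7. HQ+HS →  (far: HQ,HS,HM,WM; near: WQ,WS)
8. WM ←       (far: HQ,HS,HM; near: WQ,WS,WM)
9. WQ+WS →  (far: HQ,WQ,HS,WS,HM; near: WM)
10. HM ←      (far: HQ,WQ,HS,WS; near: HM,WM)
11. HM+WM → (far: all six; near: empty)
In every state each wife is either with her husband or with no other man.
Minimum trips = 11

11


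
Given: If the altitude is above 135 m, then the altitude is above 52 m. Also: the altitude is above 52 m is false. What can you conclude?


Modus tollens: P → Q, ¬Q ⊢ ¬P
P: the altitude is above 135 m
Q: the altitude is above 52 m
We have P → Q and Q is false.
By modus tollens, P must be false.

It is not the case that the altitude is above 135 m


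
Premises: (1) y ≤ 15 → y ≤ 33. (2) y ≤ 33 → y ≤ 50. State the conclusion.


Hypothetical syllogism: P → Q, Q → R ⊢ P → R
Premise 1: y ≤ 15 → y ≤ 33
Premise 2: y ≤ 33 → y ≤ 50
Chain the implications: the middle term (y ≤ 33) links the two.
Conclusion: If y ≤ 15, then y ≤ 50.

If y ≤ 15, then y ≤ 50.


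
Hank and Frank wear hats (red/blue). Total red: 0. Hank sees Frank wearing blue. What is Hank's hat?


Total red = 0, Frank = blue
Red accounted for: 0
Remaining for Hank: 0
Hank's hat is blue.

blue


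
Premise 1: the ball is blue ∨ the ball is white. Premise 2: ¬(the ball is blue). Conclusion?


Disjunctive syllogism: P ∨ Q, ¬P ⊢ Q
Disjunction: the ball is blue ∨ the ball is white
We know it is not the case that the ball is blue.
By disjunctive syllogism, the other disjunct must be true.

The ball is white


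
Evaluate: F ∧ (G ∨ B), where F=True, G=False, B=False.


F = True, G = False, B = False
Expression: F ∧ (G ∨ B)
Step 1: G ∨ B = False OR False = False
Step 2: F ∧ (False) = True AND False = False

False


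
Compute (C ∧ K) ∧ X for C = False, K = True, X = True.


C = False, K = True, X = True
Step 1: C ∧ K = False AND True = False
Step 2: False ∧ X = False AND True = False
AND is true only when ALL operands are true.

False


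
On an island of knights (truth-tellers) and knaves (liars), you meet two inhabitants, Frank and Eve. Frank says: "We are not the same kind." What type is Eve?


Frank says: "We are not the same kind."
Case 1: Frank is a Knight (truth-teller)
  Statement is true → they ARE different → Eve is a Knave
Case 2: Frank is a Knave (liar)
  Statement is false → they are NOT different → Eve is a Knave
In both cases, Eve is a Knave.

Knave


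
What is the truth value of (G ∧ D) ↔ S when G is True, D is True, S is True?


G = True, D = True, S = True
Step 1: G ∧ D = True AND True = True
Step 2: (True) ↔ S: true when both sides have same truth value.
Result: True ↔ True = True

True


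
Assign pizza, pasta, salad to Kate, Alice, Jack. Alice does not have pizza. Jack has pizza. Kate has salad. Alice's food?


From clues:
  Jack → pizza
  Kate → salad
By elimination, Alice gets the remaining.

pasta


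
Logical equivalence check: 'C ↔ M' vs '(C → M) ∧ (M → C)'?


Expression 1: C ↔ M
Expression 2: (C → M) ∧ (M → C)
Truth table (C M | Expr1 Expr2):
  T T |   T     T
  T F |   F     F
  F T |   F     F
  F F |   T     T
All 4 rows agree, so the expressions are logically equivalent.

Yes


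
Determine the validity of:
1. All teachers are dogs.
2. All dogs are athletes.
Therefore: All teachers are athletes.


Premise 1: All teachers are dogs.
Premise 2: All dogs are athletes.
Conclusion: All teachers are athletes.
Barbara syllogism (AAA-1): All A are B, All B are C → All A are C.
Middle term (dogs) distributed in premise 2.

Valid


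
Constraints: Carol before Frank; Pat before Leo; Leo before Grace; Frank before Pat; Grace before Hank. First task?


Constraints: Carol before Frank; Pat before Leo; Leo before Grace; Frank before Pat; Grace before Hank
The first task can have nothing scheduled before it, so it must never appear on the right of a 'before'.
Tasks appearing after some 'before': Frank, Leo, Grace, Pat, Hank.
The only task not in that list is Carol → it is first.

Carol


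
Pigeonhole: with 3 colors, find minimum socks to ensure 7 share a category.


Pigeonhole: to guarantee k in one of n categories, need (k-1)×n + 1.
k = 7, n = 3
Minimum = (7-1) × 3 + 1 = 6 × 3 + 1

19


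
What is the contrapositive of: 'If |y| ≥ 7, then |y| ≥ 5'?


Original: If |y| ≥ 7, then |y| ≥ 5
Contrapositive: If ¬Q, then ¬P
Negate Q: not (|y| ≥ 5)
Negate P: not (|y| ≥ 7)

If not (|y| ≥ 5), then not (|y| ≥ 7).


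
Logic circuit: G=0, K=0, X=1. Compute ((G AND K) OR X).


G AND K = 0&0 = 0
0 OR 1 = 1

1


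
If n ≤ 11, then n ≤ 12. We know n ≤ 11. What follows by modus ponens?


Modus ponens: P → Q, P ⊢ Q
P: n ≤ 11
Q: n ≤ 12
We have P → Q and P is true.
By modus ponens, Q must be true.

n ≤ 12


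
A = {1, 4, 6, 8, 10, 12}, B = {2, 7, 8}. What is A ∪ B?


A = {1, 4, 6, 8, 10, 12}
B = {2, 7, 8}
Operation: union
All elements combined: 1, 2, 4, 6, 7, 8, 10, 12

{1, 2, 4, 6, 7, 8, 10, 12}


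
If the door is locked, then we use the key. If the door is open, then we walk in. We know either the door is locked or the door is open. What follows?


Constructive dilemma: (P → Q) ∧ (R → S), P ∨ R ⊢ Q ∨ S
Premise 1: the door is locked → we use the key
Premise 2: the door is open → we walk in
Premise 3: the door is locked ∨ the door is open
Case 1: Assuming the door is locked, then by Premise 1, we use the key.
Case 2: Assuming the door is open, then by Premise 2, we walk in.
Since one of the door is locked or the door is open must hold, we get we use the key or we walk in.

We use the key or we walk in.


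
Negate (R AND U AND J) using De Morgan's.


De Morgan's law: ¬(P ∧ Q ∧ R) ≡ ¬P ∨ ¬Q ∨ ¬R
¬(R ∧ U ∧ J) = ¬R ∨ ¬U ∨ ¬J

¬R ∨ ¬U ∨ ¬J


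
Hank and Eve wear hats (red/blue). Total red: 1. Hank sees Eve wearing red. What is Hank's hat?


Total red = 1, Eve = red
Red accounted for: 1
Remaining for Hank: 0
Hank's hat is blue.

blue


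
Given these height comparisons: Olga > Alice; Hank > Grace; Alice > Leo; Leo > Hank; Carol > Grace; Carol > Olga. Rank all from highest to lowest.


Constraints: Olga > Alice; Hank > Grace; Alice > Leo; Leo > Hank; Carol > Grace; Carol > Olga
Method: at each step, the next-highest is the one remaining person who never appears on the smaller side of a constraint between remaining people.
  Step 1: remaining {Grace, Carol, Alice, Hank, Olga, Leo}; on the smaller side: {Grace, Alice, Hank, Olga, Leo} → Carol is next (Carol > Grace; Carol > Olga).
  Step 2: remaining {Grace, Alice, Hank, Olga, Leo}; on the smaller side: {Grace, Alice, Hank, Leo} → Olga is next (Olga > Alice).
  Step 3: remaining {Grace, Alice, Hank, Leo}; on the smaller side: {Grace, Hank, Leo} → Alice is next (Alice > Leo).
  Step 4: remaining {Grace, Hank, Leo}; on the smaller side: {Grace, Hank} → Leo is next (Leo > Hank).
  Step 5: remaining {Grace, Hank}; on the smaller side: {Grace} → Hank is next (Hank > Grace).
  Step 6: only Grace remains → lowest.
Final ranking (highest to lowest):

Carol > Olga > Alice > Leo > Hank > Grace


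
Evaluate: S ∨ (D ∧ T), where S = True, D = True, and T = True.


S = True, D = True, T = True
Step 1: D ∧ T = True AND True = True
Step 2: S ∨ True = True OR True = True
AND evaluated first (higher precedence); then OR applied.

True


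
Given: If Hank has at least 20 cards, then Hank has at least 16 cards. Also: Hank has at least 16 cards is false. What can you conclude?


Modus tollens: P → Q, ¬Q ⊢ ¬P
P: Hank has at least 20 cards
Q: Hank has at least 16 cards
We have P → Q and Q is false.
By modus tollens, P must be false.

It is not the case that Hank has at least 20 cards


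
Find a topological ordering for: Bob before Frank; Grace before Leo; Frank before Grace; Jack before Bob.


Constraints: Bob before Frank; Grace before Leo; Frank before Grace; Jack before Bob
Method: repeatedly schedule the remaining task that has no remaining task required before it.
  Step 1: remaining {Leo, Grace, Frank, Jack, Bob}; every task except Jack still has a predecessor pending → schedule Jack.
  Step 2: remaining {Leo, Grace, Frank, Bob}; every task except Bob still has a predecessor pending → schedule Bob.
  Step 3: remaining {Leo, Grace, Frank}; every task except Frank still has a predecessor pending → schedule Frank.
  Step 4: remaining {Leo, Grace}; every task except Grace still has a predecessor pending → schedule Grace.
  Step 5: only Leo remains → schedule Leo.
Resulting order:

Jack → Bob → Frank → Grace → Leo


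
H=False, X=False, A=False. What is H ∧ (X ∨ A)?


H = False, X = False, A = False
Expression: H ∧ (X ∨ A)
Step 1: X ∨ A = False OR False = False
Step 2: H ∧ (False) = False AND False = False

False


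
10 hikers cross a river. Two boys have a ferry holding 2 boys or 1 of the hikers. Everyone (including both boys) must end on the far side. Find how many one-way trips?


Per crossing of one of the hikers: boys→, one←, one of the hikers→, one← = 4 trips
10 × 4 = 40, + 1 final boys→ = 41
Minimum trips = 41

41


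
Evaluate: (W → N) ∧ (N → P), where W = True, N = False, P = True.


W = True, N = False, P = True
Step 1: W → N is false only when W=True and N=False. Result: False
Step 2: N → P is false only when N=True and P=False. Result: True
Step 3: False ∧ True = False

False


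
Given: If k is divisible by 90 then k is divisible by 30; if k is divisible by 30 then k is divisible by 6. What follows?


Hypothetical syllogism: P → Q, Q → R ⊢ P → R
Premise 1: k is divisible by 90 → k is divisible by 30
Premise 2: k is divisible by 30 → k is divisible by 6
Chain the implications: the middle term (k is divisible by 30) links the two.
Conclusion: If k is divisible by 90, then k is divisible by 6.

If k is divisible by 90, then k is divisible by 6.


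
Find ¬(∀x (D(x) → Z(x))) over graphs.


Original: ∀x (D(x) → Z(x))
Rule: ¬∀→∃, ¬∃→∀, negate predicate.
Negation: ∃x (D(x) ∧ ¬Z(x))

∃x (D(x) ∧ ¬Z(x))


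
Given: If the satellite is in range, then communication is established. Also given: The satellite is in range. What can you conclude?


Modus ponens: P → Q, P ⊢ Q
P: the satellite is in range
Q: communication is established
We have P → Q and P is true.
By modus ponens, Q must be true.

Communication is established


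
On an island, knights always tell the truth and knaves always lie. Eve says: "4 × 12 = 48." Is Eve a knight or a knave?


Statement: "4 × 12 = 48."
Actual: 4 × 12 = 48
Claimed: 48
Statement is TRUE → Eve tells the truth → Knight

Knight


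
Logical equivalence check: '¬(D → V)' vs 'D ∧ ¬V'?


Expression 1: ¬(D → V)
Expression 2: D ∧ ¬V
Truth table (D V | Expr1 Expr2):
  T T |   F     F
  T F |   T     T
  F T |   F     F
  F F |   F     F
All 4 rows agree, so the expressions are logically equivalent.

Yes


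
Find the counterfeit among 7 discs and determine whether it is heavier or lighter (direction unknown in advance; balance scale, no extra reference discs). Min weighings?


Let n = 7. 14 possibilities (n discs × lighter/heavier); each weighing has 3 outcomes.
Bound for k weighings: say the first weighing puts j discs on each pan. If it tips, the 2j weighed discs remain suspects (each with a known direction) and k-1 weighings give 3^(k-1) outcomes; 3^(k-1) is odd, so 2j ≤ 3^(k-1) - 1. If it balances, the n - 2j unweighed discs remain with direction unknown: 2(n - 2j) ≤ 3^(k-1) - 1 by the same parity argument. Adding, n ≤ (3^(k-1) - 1) + (3^(k-1) - 1)/2 = (3^k - 3)/2, and the classical three-group strategy achieves this (3 discs in 2 weighings, 12 in 3, 39 in 4, 120 in 5).
So we need the smallest k with (3^k - 3)/2 ≥ 7.
k = 2: (3^2 - 3)/2 = 3 < 7 ✗
k = 3: (3^3 - 3)/2 = 12 ≥ 7 ✓

3


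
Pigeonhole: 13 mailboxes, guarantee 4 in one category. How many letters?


Pigeonhole: to guarantee k in one of n categories, need (k-1)×n + 1.
k = 4, n = 13
Minimum = (4-1) × 13 + 1 = 3 × 13 + 1

40


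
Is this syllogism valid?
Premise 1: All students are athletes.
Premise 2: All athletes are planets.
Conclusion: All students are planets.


Premise 1: All students are athletes.
Premise 2: All athletes are planets.
Conclusion: All students are planets.
Barbara syllogism (AAA-1): All A are B, All B are C → All A are C.
Middle term (athletes) distributed in premise 2.

Valid


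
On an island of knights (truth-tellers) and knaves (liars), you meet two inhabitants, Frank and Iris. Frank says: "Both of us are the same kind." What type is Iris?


Frank says: "Both of us are the same kind."
Case 1: Frank is a Knight (truth-teller)
  Statement is true → they ARE the same → Iris is also a Knight
Case 2: Frank is a Knave (liar)
  Statement is false → they are NOT the same → Iris is a Knight
In both cases, Iris is a Knight.

Knight


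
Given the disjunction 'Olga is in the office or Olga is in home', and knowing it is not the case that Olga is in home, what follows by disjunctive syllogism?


Disjunctive syllogism: P ∨ Q, ¬P ⊢ Q
Disjunction: Olga is in the office ∨ Olga is in home
We know it is not the case that Olga is in home.
By disjunctive syllogism, the other disjunct must be true.

Olga is in the office


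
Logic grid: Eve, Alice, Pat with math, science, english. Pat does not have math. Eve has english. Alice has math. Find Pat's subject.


From clues:
  Eve → english
  Alice → math
By elimination, Pat gets the remaining.

science


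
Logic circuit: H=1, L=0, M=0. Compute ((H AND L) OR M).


H AND L = 1&0 = 0
0 OR 0 = 0

0


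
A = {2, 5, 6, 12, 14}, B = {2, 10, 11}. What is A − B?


A = {2, 5, 6, 12, 14}
B = {2, 10, 11}
Operation: difference A − B
In A but not B: 5, 6, 12, 14

{5, 6, 12, 14}


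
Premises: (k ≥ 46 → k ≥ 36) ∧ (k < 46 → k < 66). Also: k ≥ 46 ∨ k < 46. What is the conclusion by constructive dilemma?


Constructive dilemma: (P → Q) ∧ (R → S), P ∨ R ⊢ Q ∨ S
Premise 1: k ≥ 46 → k ≥ 36
Premise 2: k < 46 → k < 66
Premise 3: k ≥ 46 ∨ k < 46
Case 1: Assuming k ≥ 46, then by Premise 1, k ≥ 36.
Case 2: Assuming k < 46, then by Premise 2, k < 66.
Since one of k ≥ 46 or k < 46 must hold, we get k ≥ 36 or k < 66.

k ≥ 36 or k < 66.


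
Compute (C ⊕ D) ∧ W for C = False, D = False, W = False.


C = False, D = False, W = False
Step 1: C ⊕ D = False XOR False = False
Step 2: False ∧ W = False AND False = False
XOR true when exactly one of C,D is true; then AND with W.

False


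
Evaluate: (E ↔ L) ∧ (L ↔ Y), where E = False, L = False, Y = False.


E = False, L = False, Y = False
Step 1: E ↔ L is true when E and L have the same value. Result: True
Step 2: L ↔ Y is true when L and Y have the same value. Result: True
Step 3: True ∧ True = True

True


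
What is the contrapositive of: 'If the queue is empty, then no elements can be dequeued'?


Original: If the queue is empty, then no elements can be dequeued
Contrapositive: If ¬Q, then ¬P
Negate Q: not (no elements can be dequeued)
Negate P: not (the queue is empty)

If not (no elements can be dequeued), then not (the queue is empty).


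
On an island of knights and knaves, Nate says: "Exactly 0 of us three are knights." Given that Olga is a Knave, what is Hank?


Nate claims exactly 0 knights among Nate, Olga, Hank.
Given: Olga is a Knave.

Case 1: Nate is a Knight (tells truth)
  Then exactly 0 of the three are knights.
  Counting Nate, Olga: 1 knight(s) so far. Need -1 more → impossible.
Case 2: Nate is a Knave (lies)
  Then the count is NOT 0.
  If Hank = Knave, count = 0 = 0 → claim would be true, contradicts lie.
  If Hank = Knight, count = 1 ≠ 0 → lie confirmed ✓

Hank is a Knight.

Knight


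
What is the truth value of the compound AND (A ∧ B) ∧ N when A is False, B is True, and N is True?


A = False, B = True, N = True
Step 1: A ∧ B = False AND True = False
Step 2: False ∧ N = False AND True = False
AND is true only when ALL operands are true.

False


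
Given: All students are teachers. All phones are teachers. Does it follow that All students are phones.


Premise 1: All students are teachers.
Premise 2: All phones are teachers.
Conclusion: All students are phones.
Fallacy: undistributed middle. teachers is predicate in both.
Counterexample: students and phones could be disjoint subsets of teachers.

Invalid


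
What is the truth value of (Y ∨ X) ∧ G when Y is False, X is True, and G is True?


Y = False, X = True, G = True
Step 1: Y ∨ X = False OR True = True
Step 2: True ∧ G = True AND True = True
OR is true when at least one operand is true; AND requires both.

True


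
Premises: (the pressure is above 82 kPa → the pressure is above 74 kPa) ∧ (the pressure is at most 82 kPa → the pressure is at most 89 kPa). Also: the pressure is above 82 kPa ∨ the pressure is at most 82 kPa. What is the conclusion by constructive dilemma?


Constructive dilemma: (P → Q) ∧ (R → S), P ∨ R ⊢ Q ∨ S
Premise 1: the pressure is above 82 kPa → the pressure is above 74 kPa
Premise 2: the pressure is at most 82 kPa → the pressure is at most 89 kPa
Premise 3: the pressure is above 82 kPa ∨ the pressure is at most 82 kPa
Case 1: Assuming the pressure is above 82 kPa, then by Premise 1, the pressure is above 74 kPa.
Case 2: Assuming the pressure is at most 82 kPa, then by Premise 2, the pressure is at most 89 kPa.
Since one of the pressure is above 82 kPa or the pressure is at most 82 kPa must hold, we get the pressure is above 74 kPa or the pressure is at most 89 kPa.

The pressure is above 74 kPa or the pressure is at most 89 kPa.


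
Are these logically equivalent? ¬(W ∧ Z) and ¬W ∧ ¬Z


Expression 1: ¬(W ∧ Z)
Expression 2: ¬W ∧ ¬Z
Truth table (W Z | Expr1 Expr2):
  T T |   F     F
  T F |   T     F   ← differ
  F T |   T     F   ← differ
  F F |   T     T
Counterexample: W=T, Z=F gives Expr1 = T but Expr2 = F, so the expressions are NOT logically equivalent.

No


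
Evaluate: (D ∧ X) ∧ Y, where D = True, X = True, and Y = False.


D = True, X = True, Y = False
Step 1: D ∧ X = True AND True = True
Step 2: True ∧ Y = True AND False = False
AND is true only when ALL operands are true.

False


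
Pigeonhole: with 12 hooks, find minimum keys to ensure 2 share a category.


Pigeonhole: to guarantee k in one of n categories, need (k-1)×n + 1.
k = 2, n = 12
Minimum = (2-1) × 12 + 1 = 1 × 12 + 1

13


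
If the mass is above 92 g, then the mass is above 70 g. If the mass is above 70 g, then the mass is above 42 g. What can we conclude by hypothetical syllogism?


Hypothetical syllogism: P → Q, Q → R ⊢ P → R
Premise 1: the mass is above 92 g → the mass is above 70 g
Premise 2: the mass is above 70 g → the mass is above 42 g
Chain the implications: the middle term (the mass is above 70 g) links the two.
Conclusion: If the mass is above 92 g, then the mass is above 42 g.

If the mass is above 92 g, then the mass is above 42 g.


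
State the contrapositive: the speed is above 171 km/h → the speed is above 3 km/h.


Original: If the speed is above 171 km/h, then the speed is above 3 km/h
Contrapositive: If ¬Q, then ¬P
Negate Q: not (the speed is above 3 km/h)
Negate P: not (the speed is above 171 km/h)

If not (the speed is above 3 km/h), then not (the speed is above 171 km/h).


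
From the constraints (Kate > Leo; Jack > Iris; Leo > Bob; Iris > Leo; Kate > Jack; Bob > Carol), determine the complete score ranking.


Constraints: Kate > Leo; Jack > Iris; Leo > Bob; Iris > Leo; Kate > Jack; Bob > Carol
Method: at each step, the next-highest is the one remaining person who never appears on the smaller side of a constraint between remaining people.
  Step 1: remaining {Kate, Iris, Leo, Jack, Carol, Bob}; on the smaller side: {Iris, Leo, Jack, Carol, Bob} → Kate is next (Kate > Leo; Kate > Jack).
  Step 2: remaining {Iris, Leo, Jack, Carol, Bob}; on the smaller side: {Iris, Leo, Carol, Bob} → Jack is next (Jack > Iris).
  Step 3: remaining {Iris, Leo, Carol, Bob}; on the smaller side: {Leo, Carol, Bob} → Iris is next (Iris > Leo).
  Step 4: remaining {Leo, Carol, Bob}; on the smaller side: {Carol, Bob} → Leo is next (Leo > Bob).
  Step 5: remaining {Carol, Bob}; on the smaller side: {Carol} → Bob is next (Bob > Carol).
  Step 6: only Carol remains → lowest.
Final ranking (highest to lowest):

Kate > Jack > Iris > Leo > Bob > Carol


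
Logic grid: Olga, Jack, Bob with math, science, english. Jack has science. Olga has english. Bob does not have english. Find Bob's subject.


From clues:
  Olga → english
  Jack → science
By elimination, Bob gets the remaining.

math


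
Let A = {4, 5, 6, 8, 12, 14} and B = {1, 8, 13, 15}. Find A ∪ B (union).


A = {4, 5, 6, 8, 12, 14}
B = {1, 8, 13, 15}
Operation: union
All elements combined: 1, 4, 5, 6, 8, 12, 13, 14, 15

{1, 4, 5, 6, 8, 12, 13, 14, 15}


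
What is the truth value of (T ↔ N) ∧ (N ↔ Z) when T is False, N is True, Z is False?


T = False, N = True, Z = False
Step 1: T ↔ N is true when T and N have the same value. Result: False
Step 2: N ↔ Z is true when N and Z have the same value. Result: False
Step 3: False ∧ False = False

False


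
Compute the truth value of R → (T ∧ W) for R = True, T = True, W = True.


R = True, T = True, W = True
Step 1: T ∧ W = True AND True = True
Step 2: R → (True): false only when R=True and consequent=False.
Result: True

True


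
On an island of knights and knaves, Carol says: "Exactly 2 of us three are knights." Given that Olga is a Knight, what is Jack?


Carol claims exactly 2 knights among Carol, Olga, Jack.
Given: Olga is a Knight.

Case 1: Carol is a Knight (tells truth)
  Then exactly 2 of the three are knights.
  Counting Carol, Olga: 2 knight(s) so far. Need 0 more → Jack = Knave.
Case 2: Carol is a Knave (lies)
  Then the count is NOT 2.
  If Jack = Knight, count = 2 = 2 → claim would be true, contradicts lie.
  If Jack = Knave, count = 1 ≠ 2 → lie confirmed ✓

Jack is a Knave.

Knave


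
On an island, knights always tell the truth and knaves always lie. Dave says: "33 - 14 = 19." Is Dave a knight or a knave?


Statement: "33 - 14 = 19."
Actual: 33 - 14 = 19
Claimed: 19
Statement is TRUE → Dave tells the truth → Knight

Knight


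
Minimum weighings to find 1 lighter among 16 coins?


Each weighing has 3 outcomes (left heavy / balance / right heavy), so k weighings distinguish at most 3^k cases; splitting into three near-equal groups achieves this.
Need 3^k ≥ 16: 3^2 = 9 < 16 ≤ 3^3 = 27
k = ⌈log₃(16)⌉ = 3

3


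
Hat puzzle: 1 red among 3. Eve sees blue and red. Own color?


Total red = 1, seen red = 1
Own red = 1 - 1 = 0
Eve's hat is blue.

blue


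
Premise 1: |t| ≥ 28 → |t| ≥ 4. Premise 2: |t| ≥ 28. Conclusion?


Modus ponens: P → Q, P ⊢ Q
P: |t| ≥ 28
Q: |t| ≥ 4
We have P → Q and P is true.
By modus ponens, Q must be true.

|t| ≥ 4


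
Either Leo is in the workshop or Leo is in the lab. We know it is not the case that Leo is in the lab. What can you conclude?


Disjunctive syllogism: P ∨ Q, ¬P ⊢ Q
Disjunction: Leo is in the workshop ∨ Leo is in the lab
We know it is not the case that Leo is in the lab.
By disjunctive syllogism, the other disjunct must be true.

Leo is in the workshop


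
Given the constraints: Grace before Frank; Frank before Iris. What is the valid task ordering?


Constraints: Grace before Frank; Frank before Iris
Method: repeatedly schedule the remaining task that has no remaining task required before it.
  Step 1: remaining {Grace, Iris, Frank}; every task except Grace still has a predecessor pending → schedule Grace.
  Step 2: remaining {Iris, Frank}; every task except Frank still has a predecessor pending → schedule Frank.
  Step 3: only Iris remains → schedule Iris.
Resulting order:

Grace → Frank → Iris


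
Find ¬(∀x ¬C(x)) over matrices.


Original: ∀x ¬C(x)
Rule: ¬∀→∃, ¬∃→∀, negate predicate.
Negation: ∃x C(x)

∃x C(x)


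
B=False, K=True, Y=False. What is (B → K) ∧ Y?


B = False, K = True, Y = False
Expression: (B → K) ∧ Y
Step 1: B → K = False → True (false only if B=True, K=False) = True
Step 2: (True) ∧ Y = True AND False = False

False


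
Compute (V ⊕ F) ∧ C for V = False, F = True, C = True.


V = False, F = True, C = True
Step 1: V ⊕ F = False XOR True = True
Step 2: True ∧ C = True AND True = True
XOR true when exactly one of V,F is true; then AND with C.

True


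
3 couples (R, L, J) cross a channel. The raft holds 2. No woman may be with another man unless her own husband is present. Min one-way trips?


Label couples R, L, J (H = husband, W = wife).
Counting alone: 6 people, the raft carries 2 and someone must bring it back, so each round trip nets at most +1 on the far side until the last crossing → at least 9 trips. The jealousy constraint makes 9 impossible; the shortest valid schedule has 11:
1. WR+WL →  (far: WR,WL; near: HR,HL,HJ,WJ)
2. WR ←       (far: WL; near: HR,HL,HJ,WR,WJ)
3. WR+WJ →  (far: WR,WL,WJ; near: HR,HL,HJ)
4. WR ←       (far: WL,WJ; near: HR,HL,HJ,WR)
5. HL+HJ →  (far: HL,WL,HJ,WJ; near: HR,WR)
6. HL+WL ←  (far: HJ,WJ; near: HR,WR,HL,WL)
7. HR+HL →  (far: HR,HL,HJ,WJ; near: WR,WL)
8. WJ ←       (far: HR,HL,HJ; near: WR,WL,WJ)
9. WR+WL →  (far: HR,WR,HL,WL,HJ; near: WJ)
10. HJ ←      (far: HR,WR,HL,WL; near: HJ,WJ)
11. HJ+WJ → (far: all six; near: empty)
In every state each wife is either with her husband or with no other man.
Minimum trips = 11

11


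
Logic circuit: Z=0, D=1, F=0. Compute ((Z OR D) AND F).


Z OR D = 0|1 = 1
1 AND 0 = 0

0


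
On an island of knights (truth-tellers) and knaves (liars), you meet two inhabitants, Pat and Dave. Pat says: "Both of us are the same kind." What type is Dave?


Pat says: "Both of us are the same kind."
Case 1: Pat is a Knight (truth-teller)
  Statement is true → they ARE the same → Dave is also a Knight
Case 2: Pat is a Knave (liar)
  Statement is false → they are NOT the same → Dave is a Knight
In both cases, Dave is a Knight.

Knight


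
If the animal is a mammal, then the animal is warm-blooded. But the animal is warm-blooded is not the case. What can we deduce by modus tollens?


Modus tollens: P → Q, ¬Q ⊢ ¬P
P: the animal is a mammal
Q: the animal is warm-blooded
We have P → Q and Q is false.
By modus tollens, P must be false.

It is not the case that the animal is a mammal


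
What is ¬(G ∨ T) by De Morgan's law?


De Morgan's law: ¬(P ∨ Q) ≡ ¬P ∧ ¬Q
¬(G ∨ T) = ¬G ∧ ¬T

¬G ∧ ¬T


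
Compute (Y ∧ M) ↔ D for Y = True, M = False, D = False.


Y = True, M = False, D = False
Step 1: Y ∧ M = True AND False = False
Step 2: (False) ↔ D: true when both sides have same truth value.
Result: False ↔ False = True

True


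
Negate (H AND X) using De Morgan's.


De Morgan's law: ¬(P ∧ Q) ≡ ¬P ∨ ¬Q
¬(H ∧ X) = ¬H ∨ ¬X

¬H ∨ ¬X


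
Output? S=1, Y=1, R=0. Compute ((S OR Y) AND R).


S OR Y = 1|1 = 1
1 AND 0 = 0

0


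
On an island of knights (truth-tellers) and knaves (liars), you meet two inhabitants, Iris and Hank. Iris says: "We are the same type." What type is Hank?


Iris says: "We are the same type."
Case 1: Iris is a Knight (truth-teller)
  Statement is true → they ARE the same → Hank is also a Knight
Case 2: Iris is a Knave (liar)
  Statement is false → they are NOT the same → Hank is a Knight
In both cases, Hank is a Knight.

Knight


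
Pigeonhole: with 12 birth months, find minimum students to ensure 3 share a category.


Pigeonhole: to guarantee k in one of n categories, need (k-1)×n + 1.
k = 3, n = 12
Minimum = (3-1) × 12 + 1 = 2 × 12 + 1

25


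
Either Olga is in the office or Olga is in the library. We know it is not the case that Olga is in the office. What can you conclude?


Disjunctive syllogism: P ∨ Q, ¬P ⊢ Q
Disjunction: Olga is in the office ∨ Olga is in the library
We know it is not the case that Olga is in the office.
By disjunctive syllogism, the other disjunct must be true.

Olga is in the library


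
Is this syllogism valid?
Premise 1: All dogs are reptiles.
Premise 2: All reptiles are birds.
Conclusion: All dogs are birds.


Premise 1: All dogs are reptiles.
Premise 2: All reptiles are birds.
Conclusion: All dogs are birds.
Barbara syllogism (AAA-1): All A are B, All B are C → All A are C.
Middle term (reptiles) distributed in premise 2.

Valid


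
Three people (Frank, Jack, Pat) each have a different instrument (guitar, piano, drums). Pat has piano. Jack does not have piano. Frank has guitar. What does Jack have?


From clues:
  Pat → piano
  Frank → guitar
By elimination, Jack gets the remaining.

drums


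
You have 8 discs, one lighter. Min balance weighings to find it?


Each weighing has 3 outcomes (left heavy / balance / right heavy), so k weighings distinguish at most 3^k cases; splitting into three near-equal groups achieves this.
Need 3^k ≥ 8: 3^1 = 3 < 8 ≤ 3^2 = 9
k = ⌈log₃(8)⌉ = 2

2


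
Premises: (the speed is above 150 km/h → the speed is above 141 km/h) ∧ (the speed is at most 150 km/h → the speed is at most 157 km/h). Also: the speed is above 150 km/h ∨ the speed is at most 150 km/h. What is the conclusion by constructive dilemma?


Constructive dilemma: (P → Q) ∧ (R → S), P ∨ R ⊢ Q ∨ S
Premise 1: the speed is above 150 km/h → the speed is above 141 km/h
Premise 2: the speed is at most 150 km/h → the speed is at most 157 km/h
Premise 3: the speed is above 150 km/h ∨ the speed is at most 150 km/h
Case 1: Assuming the speed is above 150 km/h, then by Premise 1, the speed is above 141 km/h.
Case 2: Assuming the speed is at most 150 km/h, then by Premise 2, the speed is at most 157 km/h.
Since one of the speed is above 150 km/h or the speed is at most 150 km/h must hold, we get the speed is above 141 km/h or the speed is at most 157 km/h.

The speed is above 141 km/h or the speed is at most 157 km/h.


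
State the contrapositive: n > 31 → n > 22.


Original: If n > 31, then n > 22
Contrapositive: If ¬Q, then ¬P
Negate Q: not (n > 22)
Negate P: not (n > 31)

If not (n > 22), then not (n > 31).


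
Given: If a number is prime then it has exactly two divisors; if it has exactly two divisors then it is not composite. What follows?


Hypothetical syllogism: P → Q, Q → R ⊢ P → R
Premise 1: a number is prime → it has exactly two divisors
Premise 2: it has exactly two divisors → it is not composite
Chain the implications: the middle term (it has exactly two divisors) links the two.
Conclusion: If a number is prime, then it is not composite.

If a number is prime, then it is not composite.


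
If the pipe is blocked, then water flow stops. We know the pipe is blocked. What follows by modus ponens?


Modus ponens: P → Q, P ⊢ Q
P: the pipe is blocked
Q: water flow stops
We have P → Q and P is true.
By modus ponens, Q must be true.

Water flow stops


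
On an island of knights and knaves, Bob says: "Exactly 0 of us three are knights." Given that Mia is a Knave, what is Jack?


Bob claims exactly 0 knights among Bob, Mia, Jack.
Given: Mia is a Knave.

Case 1: Bob is a Knight (tells truth)
  Then exactly 0 of the three are knights.
  Counting Bob, Mia: 1 knight(s) so far. Need -1 more → impossible.
Case 2: Bob is a Knave (lies)
  Then the count is NOT 0.
  If Jack = Knave, count = 0 = 0 → claim would be true, contradicts lie.
  If Jack = Knight, count = 1 ≠ 0 → lie confirmed ✓

Jack is a Knight.

Knight


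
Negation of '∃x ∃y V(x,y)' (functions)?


Original: ∃x ∃y V(x,y)
Rule: ¬∀→∃, ¬∃→∀, negate predicate.
Negation: ∀x ∀y ¬V(x,y)

∀x ∀y ¬V(x,y)


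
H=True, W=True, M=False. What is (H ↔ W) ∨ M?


H = True, W = True, M = False
Expression: (H ↔ W) ∨ M
Step 1: H ↔ W = (True iff True) (true when values match) = True
Step 2: (True) ∨ M = True OR False = True

True


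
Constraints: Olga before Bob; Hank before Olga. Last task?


Constraints: Olga before Bob; Hank before Olga
The last task can have nothing scheduled after it, so it must never appear on the left of a 'before'.
Tasks appearing before some other task: Olga, Hank.
The only task not in that list is Bob → it is last.

Bob


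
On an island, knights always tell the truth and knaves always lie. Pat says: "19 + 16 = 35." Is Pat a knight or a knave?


Statement: "19 + 16 = 35."
Actual: 19 + 16 = 35
Claimed: 35
Statement is TRUE → Pat tells the truth → Knight

Knight


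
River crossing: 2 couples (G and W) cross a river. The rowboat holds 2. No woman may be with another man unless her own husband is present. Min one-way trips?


Label couples G and W.
1. WG+WW → (far: WG,WW; near: HG,HW)
2. WG ←   (far: WW; near: HG,HW,WG)
3. HG+HW → (far: HG,HW,WW; near: WG)
4. HG ←   (far: HW,WW; near: HG,WG)  — HG returns, since WG is alone on near bank
5. HG+WG → (far: all four; near: empty)
Every state respects the constraint.
Minimum trips = 5

5


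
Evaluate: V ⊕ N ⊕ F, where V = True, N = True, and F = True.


V = True, N = True, F = True
Step 1: V ⊕ N = True XOR True = False
Step 2: False ⊕ F = False XOR True = True
XOR is true when an odd number of operands are true.

True


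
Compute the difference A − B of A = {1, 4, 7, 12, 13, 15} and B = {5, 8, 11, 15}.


A = {1, 4, 7, 12, 13, 15}
B = {5, 8, 11, 15}
Operation: difference A − B
In A but not B: 1, 4, 7, 12, 13

{1, 4, 7, 12, 13}


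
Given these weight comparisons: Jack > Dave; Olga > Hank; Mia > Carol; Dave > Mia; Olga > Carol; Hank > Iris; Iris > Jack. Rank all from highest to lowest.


Constraints: Jack > Dave; Olga > Hank; Mia > Carol; Dave > Mia; Olga > Carol; Hank > Iris; Iris > Jack
Method: at each step, the next-highest is the one remaining person who never appears on the smaller side of a constraint between remaining people.
  Step 1: remaining {Carol, Olga, Dave, Mia, Iris, Jack, Hank}; on the smaller side: {Carol, Dave, Mia, Iris, Jack, Hank} → Olga is next (Olga > Hank; Olga > Carol).
  Step 2: remaining {Carol, Dave, Mia, Iris, Jack, Hank}; on the smaller side: {Carol, Dave, Mia, Iris, Jack} → Hank is next (Hank > Iris).
  Step 3: remaining {Carol, Dave, Mia, Iris, Jack}; on the smaller side: {Carol, Dave, Mia, Jack} → Iris is next (Iris > Jack).
  Step 4: remaining {Carol, Dave, Mia, Jack}; on the smaller side: {Carol, Dave, Mia} → Jack is next (Jack > Dave).
  Step 5: remaining {Carol, Dave, Mia}; on the smaller side: {Carol, Mia} → Dave is next (Dave > Mia).
  Step 6: remaining {Carol, Mia}; on the smaller side: {Carol} → Mia is next (Mia > Carol).
  Step 7: only Carol remains → lowest.
Final ranking (highest to lowest):

Olga > Hank > Iris > Jack > Dave > Mia > Carol


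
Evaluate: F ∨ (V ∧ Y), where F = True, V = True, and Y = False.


F = True, V = True, Y = False
Step 1: V ∧ Y = True AND False = False
Step 2: F ∨ False = True OR False = True
AND evaluated first (higher precedence); then OR applied.

True


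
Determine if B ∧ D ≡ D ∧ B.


Expression 1: B ∧ D
Expression 2: D ∧ B
Truth table (B D | Expr1 Expr2):
  T T |   T     T
  T F |   F     F
  F T |   F     F
  F F |   F     F
All 4 rows agree, so the expressions are logically equivalent.

Yes


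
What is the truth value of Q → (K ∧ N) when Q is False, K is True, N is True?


Q = False, K = True, N = True
Step 1: K ∧ N = True AND True = True
Step 2: Q → (True): false only when Q=True and consequent=False.
Result: True

True


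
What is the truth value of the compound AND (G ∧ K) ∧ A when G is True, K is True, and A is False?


G = True, K = True, A = False
Step 1: G ∧ K = True AND True = True
Step 2: True ∧ A = True AND False = False
AND is true only when ALL operands are true.

False


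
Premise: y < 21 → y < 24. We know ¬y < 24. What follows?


Modus tollens: P → Q, ¬Q ⊢ ¬P
P: y < 21
Q: y < 24
We have P → Q and Q is false.
By modus tollens, P must be false.

It is not the case that y < 21


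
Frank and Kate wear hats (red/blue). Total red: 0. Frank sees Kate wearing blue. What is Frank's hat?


Total red = 0, Kate = blue
Red accounted for: 0
Remaining for Frank: 0
Frank's hat is blue.

blue


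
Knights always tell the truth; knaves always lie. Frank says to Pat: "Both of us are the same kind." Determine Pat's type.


Frank says: "Both of us are the same kind."
Case 1: Frank is a Knight (truth-teller)
  Statement is true → they ARE the same → Pat is also a Knight
Case 2: Frank is a Knave (liar)
  Statement is false → they are NOT the same → Pat is a Knight
In both cases, Pat is a Knight.

Knight


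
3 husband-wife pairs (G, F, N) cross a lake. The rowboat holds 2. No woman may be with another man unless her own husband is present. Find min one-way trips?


Label couples G, F, N (H = husband, W = wife).
Counting alone: 6 people, the rowboat carries 2 and someone must bring it back, so each round trip nets at most +1 on the far side until the last crossing → at least 9 trips. The jealousy constraint makes 9 impossible; the shortest valid schedule has 11:
1. WG+WF →  (far: WG,WF; near: HG,HF,HN,WN)
2. WG ←       (far: WF; near: HG,HF,HN,WG,WN)
3. WG+WN →  (far: WG,WF,WN; near: HG,HF,HN)
4. WG ←       (far: WF,WN; near: HG,HF,HN,WG)
5. HF+HN →  (far: HF,WF,HN,WN; near: HG,WG)
6. HF+WF ←  (far: HN,WN; near: HG,WG,HF,WF)
7. HG+HF →  (far: HG,HF,HN,WN; near: WG,WF)
8. WN ←       (far: HG,HF,HN; near: WG,WF,WN)
9. WG+WF →  (far: HG,WG,HF,WF,HN; near: WN)
10. HN ←      (far: HG,WG,HF,WF; near: HN,WN)
11. HN+WN → (far: all six; near: empty)
In every state each wife is either with her husband or with no other man.
Minimum trips = 11

11
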